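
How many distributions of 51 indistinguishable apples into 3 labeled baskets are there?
C(51+3-1, 3-1) = C(53, 2) = 1378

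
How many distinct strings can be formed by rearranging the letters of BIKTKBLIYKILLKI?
15! / (1! × 3! × 4! × 2! × 4! × 1!) = 189189000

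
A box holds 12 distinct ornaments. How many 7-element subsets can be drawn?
C(12,7) = 12!/(7!×5!) = 792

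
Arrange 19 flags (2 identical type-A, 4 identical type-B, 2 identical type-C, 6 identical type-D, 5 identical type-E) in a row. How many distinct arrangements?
19! / (2! × 4! × 2! × 6! × 5!) = 14665931280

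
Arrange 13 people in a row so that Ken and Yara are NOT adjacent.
Total - adjacent = 13! - (13-1)!×2 = 6227020800 - 958003200 = 5269017600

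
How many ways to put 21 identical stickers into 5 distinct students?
C(21+5-1, 5-1) = C(25, 4) = 12650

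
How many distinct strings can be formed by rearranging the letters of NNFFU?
5! / (2! × 1! × 2!) = 30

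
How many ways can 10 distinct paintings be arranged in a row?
10! = 3628800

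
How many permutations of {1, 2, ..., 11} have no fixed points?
!11 = Σ_{j=0}^{11} (-1)^j·11!/j! = 39916800 - 39916800 + 19958400 - 6652800 + 1663200 - 332640 + 55440 - 7920 + 990 - 110 + 11 - 1 = 14684570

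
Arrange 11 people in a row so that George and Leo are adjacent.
Treat as block: (11-1)! × 2! = 3628800 × 2 = 7257600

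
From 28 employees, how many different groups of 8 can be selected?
C(28,8) = 28!/(8!×20!) = 3108105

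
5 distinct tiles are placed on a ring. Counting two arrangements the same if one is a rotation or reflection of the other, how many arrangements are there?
(5-1)!/2 = 24/2 = 12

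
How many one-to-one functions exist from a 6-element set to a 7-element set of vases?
P(7,6) = 7!/(7-6)! = 5040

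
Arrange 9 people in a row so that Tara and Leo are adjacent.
Treat as block: (9-1)! × 2! = 40320 × 2 = 80640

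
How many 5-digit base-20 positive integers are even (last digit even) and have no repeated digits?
Last∈{0,2,4,6,8,10,12,14,16,18}. Last=0: 93024. Last nonzero: 9×18×P(18,3) = 793152. Total = 886176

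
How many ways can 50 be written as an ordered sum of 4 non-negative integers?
C(50+4-1, 4-1) = C(53, 3) = 23426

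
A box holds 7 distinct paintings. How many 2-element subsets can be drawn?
C(7,2) = 7!/(2!×5!) = 21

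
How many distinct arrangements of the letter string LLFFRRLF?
8! / (3! × 2! × 3!) = 560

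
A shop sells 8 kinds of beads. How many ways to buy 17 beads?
C(17+8-1, 8-1) = C(24, 7) = 346104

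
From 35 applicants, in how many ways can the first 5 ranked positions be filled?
P(35,5) = 35!/(35-5)! = 38955840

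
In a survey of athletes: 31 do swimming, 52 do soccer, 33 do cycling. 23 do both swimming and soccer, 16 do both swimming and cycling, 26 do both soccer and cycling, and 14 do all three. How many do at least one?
|A∪B∪C| = 31+52+33-23-16-26+14 = 65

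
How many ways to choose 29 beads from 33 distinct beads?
C(33,29) = 33!/(29!×4!) = 40920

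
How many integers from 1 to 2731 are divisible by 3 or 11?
⌊2731/3⌋ + ⌊2731/11⌋ - ⌊2731/33⌋ = 910 + 248 - 82 = 1076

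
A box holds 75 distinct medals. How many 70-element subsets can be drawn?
C(75,70) = 75!/(70!×5!) = 17259390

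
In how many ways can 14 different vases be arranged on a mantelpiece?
14! = 87178291200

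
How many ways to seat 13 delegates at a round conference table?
Circular: fix one position, arrange the rest. (13-1)! = 479001600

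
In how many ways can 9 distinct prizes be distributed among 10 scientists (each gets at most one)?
P(10,9) = 10!/(10-9)! = 3628800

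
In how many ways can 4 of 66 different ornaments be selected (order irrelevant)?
C(66,4) = 66!/(4!×62!) = 720720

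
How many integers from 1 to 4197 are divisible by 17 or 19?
⌊4197/17⌋ + ⌊4197/19⌋ - ⌊4197/323⌋ = 246 + 220 - 12 = 454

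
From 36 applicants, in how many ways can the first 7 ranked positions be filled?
P(36,7) = 36!/(36-7)! = 42072307200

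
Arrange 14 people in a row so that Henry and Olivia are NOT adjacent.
Total - adjacent = 14! - (14-1)!×2 = 87178291200 - 12454041600 = 74724249600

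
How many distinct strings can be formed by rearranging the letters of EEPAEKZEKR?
10! / (1! × 2! × 1! × 4! × 1! × 1!) = 75600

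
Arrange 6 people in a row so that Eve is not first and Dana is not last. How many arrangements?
By inclusion-exclusion: 6! - 2×(6-1)! + (6-2)! = 720 - 240 + 24 = 504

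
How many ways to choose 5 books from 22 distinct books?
C(22,5) = 22!/(5!×17!) = 26334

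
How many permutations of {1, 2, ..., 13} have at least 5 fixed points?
Exactly j fixed points: C(13,j)·!(13-j); sum over j ≥ 5 (derangement numbers via !m = (m-1)·(!(m-1) + !(m-2)): !0..!8 = 1, 0, 1, 2, 9, 44, 265, 1854, 14833). Σ_{j=5}^{13} C(13,j)·!(13-j) = C(13,5)·!8 + C(13,6)·!7 + C(13,7)·!6 + C(13,8)·!5 + C(13,9)·!4 + C(13,10)·!3 + C(13,11)·!2 + C(13,12)·!1 + C(13,13)·!0 = 1287·14833 + 1716·1854 + 1716·265 + 1287·44 + 715·9 + 286·2 + 78·1 + 13·0 + 1·1 = 22789989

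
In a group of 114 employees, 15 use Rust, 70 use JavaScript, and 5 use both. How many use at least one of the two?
|A∪B| = |A| + |B| - |A∩B| = 15 + 70 - 5 = 80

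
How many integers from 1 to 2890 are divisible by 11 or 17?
⌊2890/11⌋ + ⌊2890/17⌋ - ⌊2890/187⌋ = 262 + 170 - 15 = 417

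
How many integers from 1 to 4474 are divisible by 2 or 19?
⌊4474/2⌋ + ⌊4474/19⌋ - ⌊4474/38⌋ = 2237 + 235 - 117 = 2355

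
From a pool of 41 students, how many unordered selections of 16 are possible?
C(41,16) = 41!/(16!×25!) = 103077446706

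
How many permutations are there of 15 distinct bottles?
15! = 1307674368000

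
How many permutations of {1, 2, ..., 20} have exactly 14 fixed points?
Choose the 14 fixed points C(20,14) = 38760, derange the rest: !6 = Σ_{j=0}^{6} (-1)^j·6!/j! = 720 - 720 + 360 - 120 + 30 - 6 + 1 = 265. Product = 38760 × 265 = 10271400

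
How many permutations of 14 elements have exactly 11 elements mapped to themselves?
Choose the 11 fixed points C(14,11) = 364, derange the rest: !3 = Σ_{j=0}^{3} (-1)^j·3!/j! = 6 - 6 + 3 - 1 = 2. Product = 364 × 2 = 728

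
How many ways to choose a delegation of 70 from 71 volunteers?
C(71,70) = 71!/(70!×1!) = 71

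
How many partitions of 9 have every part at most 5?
Let r_j(i) = number of partitions of i into parts ≤ j, for i = 0..9. r_1(i) = 1 for all i; r_j(i) = r_{j-1}(i) + r_j(i-j). Rows j = 2..5: ≤2: 1 1 2 2 3 3 4 4 5 5; ≤3: 1 1 2 3 4 5 7 8 10 12; ≤4: 1 1 2 3 5 6 9 11 15 18; ≤5: 1 1 2 3 5 7 10 13 18 23. r_5(9) = 23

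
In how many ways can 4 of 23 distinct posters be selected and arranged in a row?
P(23,4) = 23!/(23-4)! = 212520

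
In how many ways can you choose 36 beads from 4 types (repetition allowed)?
C(36+4-1, 4-1) = C(39, 3) = 9139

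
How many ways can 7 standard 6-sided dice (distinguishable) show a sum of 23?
Coefficient of x^23 in (x + x² + ... + x^6)^7. By inclusion-exclusion on dice exceeding 6: Σ_j (-1)^j C(7,j)·C(23-1-6j, 6) = C(7,0)·C(22,6) - C(7,1)·C(16,6) + C(7,2)·C(10,6) = 1·74613 - 7·8008 + 21·210 = 22967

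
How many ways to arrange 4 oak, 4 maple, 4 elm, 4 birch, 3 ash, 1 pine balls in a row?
20! / (4! × 4! × 4! × 4! × 3! × 1!) = 1222160940000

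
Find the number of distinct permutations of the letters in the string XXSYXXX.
7! / (5! × 1! × 1!) = 42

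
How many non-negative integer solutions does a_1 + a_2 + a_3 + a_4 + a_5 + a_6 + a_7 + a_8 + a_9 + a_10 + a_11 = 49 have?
C(49+11-1, 11-1) = C(59, 10) = 62828356305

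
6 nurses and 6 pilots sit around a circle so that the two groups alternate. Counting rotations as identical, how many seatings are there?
Fix one of the nurses: (6-1)! ways for the remaining nurses, × 6! ways for the pilots = 120 × 720 = 86400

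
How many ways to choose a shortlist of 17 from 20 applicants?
C(20,17) = 20!/(17!×3!) = 1140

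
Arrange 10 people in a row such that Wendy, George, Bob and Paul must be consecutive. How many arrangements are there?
Treat the 4 as one block: (10-4+1)! × 4! = 5040 × 24 = 120960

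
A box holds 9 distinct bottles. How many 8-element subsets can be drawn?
C(9,8) = 9!/(8!×1!) = 9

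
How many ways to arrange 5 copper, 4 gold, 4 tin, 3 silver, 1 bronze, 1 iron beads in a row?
18! / (5! × 4! × 4! × 3! × 1! × 1!) = 15437822400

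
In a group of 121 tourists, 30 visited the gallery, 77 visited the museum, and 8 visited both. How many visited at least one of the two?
|A∪B| = |A| + |B| - |A∩B| = 30 + 77 - 8 = 99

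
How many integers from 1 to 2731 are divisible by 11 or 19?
⌊2731/11⌋ + ⌊2731/19⌋ - ⌊2731/209⌋ = 248 + 143 - 13 = 378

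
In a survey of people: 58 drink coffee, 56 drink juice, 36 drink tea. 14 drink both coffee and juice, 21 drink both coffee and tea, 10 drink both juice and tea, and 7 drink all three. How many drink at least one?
|A∪B∪C| = 58+56+36-14-21-10+7 = 112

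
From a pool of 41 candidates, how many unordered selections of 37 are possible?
C(41,37) = 41!/(37!×4!) = 101270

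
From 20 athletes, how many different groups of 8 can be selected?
C(20,8) = 20!/(8!×12!) = 125970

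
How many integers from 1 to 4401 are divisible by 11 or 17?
⌊4401/11⌋ + ⌊4401/17⌋ - ⌊4401/187⌋ = 400 + 258 - 23 = 635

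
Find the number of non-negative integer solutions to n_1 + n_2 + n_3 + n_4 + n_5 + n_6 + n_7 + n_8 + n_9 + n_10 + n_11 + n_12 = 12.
C(12+12-1, 12-1) = C(23, 11) = 1352078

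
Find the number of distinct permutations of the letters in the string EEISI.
5! / (2! × 1! × 2!) = 30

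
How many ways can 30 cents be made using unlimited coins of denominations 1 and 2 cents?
Coefficient of x^30 in 1/(1-x^1) · 1/(1-x^2). Use j coins of 2 for j = 0..⌊30/2⌋ = 15, the rest in 1s: 15 + 1 = 16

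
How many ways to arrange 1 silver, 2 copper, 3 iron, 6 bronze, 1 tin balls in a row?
13! / (1! × 2! × 3! × 6! × 1!) = 720720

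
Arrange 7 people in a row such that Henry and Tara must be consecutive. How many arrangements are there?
Treat the 2 as one block: (7-2+1)! × 2! = 720 × 2 = 1440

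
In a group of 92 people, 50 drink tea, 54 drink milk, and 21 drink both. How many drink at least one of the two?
|A∪B| = |A| + |B| - |A∩B| = 50 + 54 - 21 = 83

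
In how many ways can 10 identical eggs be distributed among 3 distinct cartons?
C(10+3-1, 3-1) = C(12, 2) = 66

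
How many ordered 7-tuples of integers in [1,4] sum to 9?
Coefficient of x^9 in (x + x² + ... + x^4)^7. By inclusion-exclusion on dice exceeding 4: Σ_j (-1)^j C(7,j)·C(9-1-4j, 6) = C(7,0)·C(8,6) = 1·28 = 28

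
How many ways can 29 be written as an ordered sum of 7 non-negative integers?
C(29+7-1, 7-1) = C(35, 6) = 1623160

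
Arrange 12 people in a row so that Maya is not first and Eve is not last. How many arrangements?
By inclusion-exclusion: 12! - 2×(12-1)! + (12-2)! = 479001600 - 79833600 + 3628800 = 402796800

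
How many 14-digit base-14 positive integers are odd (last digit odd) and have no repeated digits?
Last∈{1,3,5,7,9,11,13}. Last=0: 0. Last nonzero: 7×12×P(12,12) = 40236134400. Total = 40236134400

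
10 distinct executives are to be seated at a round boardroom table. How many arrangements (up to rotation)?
Circular: fix one position, arrange the rest. (10-1)! = 362880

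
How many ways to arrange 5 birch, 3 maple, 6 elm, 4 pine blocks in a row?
18! / (5! × 3! × 6! × 4!) = 514594080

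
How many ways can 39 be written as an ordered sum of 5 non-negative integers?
C(39+5-1, 5-1) = C(43, 4) = 123410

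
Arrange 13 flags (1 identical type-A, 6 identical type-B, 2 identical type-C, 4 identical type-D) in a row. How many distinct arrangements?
13! / (1! × 6! × 2! × 4!) = 180180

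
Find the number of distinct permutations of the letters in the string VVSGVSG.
7! / (2! × 3! × 2!) = 210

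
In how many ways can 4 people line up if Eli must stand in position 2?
Fix one position: (4-1)! = 6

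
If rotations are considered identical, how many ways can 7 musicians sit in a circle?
Circular: fix one position, arrange the rest. (7-1)! = 720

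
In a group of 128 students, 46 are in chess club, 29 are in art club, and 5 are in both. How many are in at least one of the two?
|A∪B| = |A| + |B| - |A∩B| = 46 + 29 - 5 = 70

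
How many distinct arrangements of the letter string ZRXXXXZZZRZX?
12! / (5! × 5! × 2!) = 16632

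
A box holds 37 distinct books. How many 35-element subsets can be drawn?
C(37,35) = 37!/(35!×2!) = 666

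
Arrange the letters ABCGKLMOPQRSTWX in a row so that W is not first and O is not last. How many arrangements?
By inclusion-exclusion: 15! - 2×(15-1)! + (15-2)! = 1307674368000 - 174356582400 + 6227020800 = 1139544806400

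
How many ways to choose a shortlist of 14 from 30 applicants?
C(30,14) = 30!/(14!×16!) = 145422675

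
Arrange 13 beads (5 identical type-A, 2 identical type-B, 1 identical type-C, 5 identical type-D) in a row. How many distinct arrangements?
13! / (5! × 2! × 1! × 5!) = 216216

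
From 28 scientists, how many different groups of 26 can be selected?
C(28,26) = 28!/(26!×2!) = 378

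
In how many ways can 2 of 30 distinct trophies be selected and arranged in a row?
P(30,2) = 30!/(30-2)! = 870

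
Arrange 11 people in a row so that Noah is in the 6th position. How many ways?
Fix one position: (11-1)! = 3628800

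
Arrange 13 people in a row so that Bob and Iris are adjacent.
Treat as block: (13-1)! × 2! = 479001600 × 2 = 958003200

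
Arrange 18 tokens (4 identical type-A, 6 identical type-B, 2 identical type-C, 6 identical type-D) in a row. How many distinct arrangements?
18! / (4! × 6! × 2! × 6!) = 257297040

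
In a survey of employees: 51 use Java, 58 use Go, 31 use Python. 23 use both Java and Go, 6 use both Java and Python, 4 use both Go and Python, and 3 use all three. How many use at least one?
|A∪B∪C| = 51+58+31-23-6-4+3 = 110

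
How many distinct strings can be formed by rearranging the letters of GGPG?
4! / (1! × 3!) = 4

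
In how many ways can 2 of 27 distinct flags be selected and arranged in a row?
P(27,2) = 27!/(27-2)! = 702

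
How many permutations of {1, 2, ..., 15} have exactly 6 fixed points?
Choose the 6 fixed points C(15,6) = 5005, derange the rest: !9 = Σ_{j=0}^{9} (-1)^j·9!/j! = 362880 - 362880 + 181440 - 60480 + 15120 - 3024 + 504 - 72 + 9 - 1 = 133496. Product = 5005 × 133496 = 668147480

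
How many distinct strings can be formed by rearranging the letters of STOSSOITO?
9! / (3! × 3! × 1! × 2!) = 5040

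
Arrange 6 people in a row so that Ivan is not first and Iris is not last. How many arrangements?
By inclusion-exclusion: 6! - 2×(6-1)! + (6-2)! = 720 - 240 + 24 = 504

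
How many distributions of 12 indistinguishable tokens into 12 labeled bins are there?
C(12+12-1, 12-1) = C(23, 11) = 1352078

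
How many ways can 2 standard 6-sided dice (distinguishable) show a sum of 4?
Coefficient of x^4 in (x + x² + ... + x^6)^2. By inclusion-exclusion on dice exceeding 6: Σ_j (-1)^j C(2,j)·C(4-1-6j, 1) = C(2,0)·C(3,1) = 1·3 = 3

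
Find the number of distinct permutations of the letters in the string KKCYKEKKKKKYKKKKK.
17! / (1! × 13! × 1! × 2!) = 28560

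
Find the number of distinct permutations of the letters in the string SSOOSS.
6! / (4! × 2!) = 15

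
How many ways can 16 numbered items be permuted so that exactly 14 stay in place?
Choose the 14 fixed points C(16,14) = 120, derange the rest: !2 = Σ_{j=0}^{2} (-1)^j·2!/j! = 2 - 2 + 1 = 1. Product = 120 × 1 = 120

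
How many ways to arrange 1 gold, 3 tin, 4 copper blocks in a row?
8! / (1! × 3! × 4!) = 280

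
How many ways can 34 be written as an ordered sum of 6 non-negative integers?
C(34+6-1, 6-1) = C(39, 5) = 575757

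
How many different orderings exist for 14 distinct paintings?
14! = 87178291200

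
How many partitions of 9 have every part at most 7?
Let r_j(i) = number of partitions of i into parts ≤ j, for i = 0..9. r_1(i) = 1 for all i; r_j(i) = r_{j-1}(i) + r_j(i-j). Rows j = 2..7: ≤2: 1 1 2 2 3 3 4 4 5 5; ≤3: 1 1 2 3 4 5 7 8 10 12; ≤4: 1 1 2 3 5 6 9 11 15 18; ≤5: 1 1 2 3 5 7 10 13 18 23; ≤6: 1 1 2 3 5 7 11 14 20 26; ≤7: 1 1 2 3 5 7 11 15 21 28. r_7(9) = 28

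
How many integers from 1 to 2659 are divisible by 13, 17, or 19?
⌊2659/13⌋+⌊2659/17⌋+⌊2659/19⌋ - ⌊2659/221⌋-⌊2659/247⌋-⌊2659/323⌋ + ⌊2659/4199⌋ = 204+156+139 - 12-10-8 + 0 = 469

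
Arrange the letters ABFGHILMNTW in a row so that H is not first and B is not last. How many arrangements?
By inclusion-exclusion: 11! - 2×(11-1)! + (11-2)! = 39916800 - 7257600 + 362880 = 33022080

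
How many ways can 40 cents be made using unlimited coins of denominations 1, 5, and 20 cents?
Coefficient of x^40 in 1/(1-x^1) · 1/(1-x^5) · 1/(1-x^20). Case on j = number of 20-cent coins (j = 0..2); remainder r = 40 - 20j is made from {1,5} in ⌊r/5⌋+1 ways. r = 40, 20, 0 → 9 + 5 + 1 = 15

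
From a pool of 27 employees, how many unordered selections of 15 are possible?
C(27,15) = 27!/(15!×12!) = 17383860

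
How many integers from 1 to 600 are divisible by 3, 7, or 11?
⌊600/3⌋+⌊600/7⌋+⌊600/11⌋ - ⌊600/21⌋-⌊600/33⌋-⌊600/77⌋ + ⌊600/231⌋ = 200+85+54 - 28-18-7 + 2 = 288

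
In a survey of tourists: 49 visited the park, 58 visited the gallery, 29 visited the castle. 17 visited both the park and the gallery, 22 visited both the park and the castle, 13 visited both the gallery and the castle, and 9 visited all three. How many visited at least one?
|A∪B∪C| = 49+58+29-17-22-13+9 = 93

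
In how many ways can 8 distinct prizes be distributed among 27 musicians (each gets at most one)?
P(27,8) = 27!/(27-8)! = 89513424000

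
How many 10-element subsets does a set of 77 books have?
C(77,10) = 77!/(10!×67!) = 1096993404430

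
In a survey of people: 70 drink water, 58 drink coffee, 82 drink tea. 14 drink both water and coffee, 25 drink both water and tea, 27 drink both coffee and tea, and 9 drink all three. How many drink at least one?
|A∪B∪C| = 70+58+82-14-25-27+9 = 153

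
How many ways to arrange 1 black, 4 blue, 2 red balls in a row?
7! / (1! × 4! × 2!) = 105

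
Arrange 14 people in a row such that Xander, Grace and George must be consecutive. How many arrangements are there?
Treat the 3 as one block: (14-3+1)! × 3! = 479001600 × 6 = 2874009600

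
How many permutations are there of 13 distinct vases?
13! = 6227020800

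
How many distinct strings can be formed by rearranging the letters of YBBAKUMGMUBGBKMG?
16! / (1! × 1! × 2! × 3! × 4! × 3! × 2!) = 6054048000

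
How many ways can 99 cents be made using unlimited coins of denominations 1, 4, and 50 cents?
Coefficient of x^99 in 1/(1-x^1) · 1/(1-x^4) · 1/(1-x^50). Case on j = number of 50-cent coins (j = 0..1); remainder r = 99 - 50j is made from {1,4} in ⌊r/4⌋+1 ways. r = 99, 49 → 25 + 13 = 38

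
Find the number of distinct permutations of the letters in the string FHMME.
5! / (1! × 1! × 2! × 1!) = 60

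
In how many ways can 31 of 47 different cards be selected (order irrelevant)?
C(47,31) = 47!/(31!×16!) = 1503232609098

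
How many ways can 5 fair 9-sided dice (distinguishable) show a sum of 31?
Coefficient of x^31 in (x + x² + ... + x^9)^5. By inclusion-exclusion on dice exceeding 9: Σ_j (-1)^j C(5,j)·C(31-1-9j, 4) = C(5,0)·C(30,4) - C(5,1)·C(21,4) + C(5,2)·C(12,4) = 1·27405 - 5·5985 + 10·495 = 2430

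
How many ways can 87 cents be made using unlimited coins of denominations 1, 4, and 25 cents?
Coefficient of x^87 in 1/(1-x^1) · 1/(1-x^4) · 1/(1-x^25). Case on j = number of 25-cent coins (j = 0..3); remainder r = 87 - 25j is made from {1,4} in ⌊r/4⌋+1 ways. r = 87, 62, 37, 12 → 22 + 16 + 10 + 4 = 52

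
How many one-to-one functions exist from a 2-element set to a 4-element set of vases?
P(4,2) = 4!/(4-2)! = 12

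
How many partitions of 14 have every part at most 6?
Let r_j(i) = number of partitions of i into parts ≤ j, for i = 0..14. r_1(i) = 1 for all i; r_j(i) = r_{j-1}(i) + r_j(i-j). Rows j = 2..6: ≤2: 1 1 2 2 3 3 4 4 5 5 6 6 7 7 8; ≤3: 1 1 2 3 4 5 7 8 10 12 14 16 19 21 24; ≤4: 1 1 2 3 5 6 9 11 15 18 23 27 34 39 47; ≤5: 1 1 2 3 5 7 10 13 18 23 30 37 47 57 70; ≤6: 1 1 2 3 5 7 11 14 20 26 35 44 58 71 90. r_6(14) = 90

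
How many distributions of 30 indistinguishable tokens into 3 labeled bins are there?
C(30+3-1, 3-1) = C(32, 2) = 496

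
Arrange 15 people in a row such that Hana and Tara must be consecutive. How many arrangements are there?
Treat the 2 as one block: (15-2+1)! × 2! = 87178291200 × 2 = 174356582400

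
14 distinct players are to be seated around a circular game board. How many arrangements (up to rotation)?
Circular: fix one position, arrange the rest. (14-1)! = 6227020800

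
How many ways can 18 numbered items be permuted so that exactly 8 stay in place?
Choose the 8 fixed points C(18,8) = 43758, derange the rest: !10 = Σ_{j=0}^{10} (-1)^j·10!/j! = 3628800 - 3628800 + 1814400 - 604800 + 151200 - 30240 + 5040 - 720 + 90 - 10 + 1 = 1334961. Product = 43758 × 1334961 = 58415223438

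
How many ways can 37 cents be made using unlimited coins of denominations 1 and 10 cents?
Coefficient of x^37 in 1/(1-x^1) · 1/(1-x^10). Use j coins of 10 for j = 0..⌊37/10⌋ = 3, the rest in 1s: 3 + 1 = 4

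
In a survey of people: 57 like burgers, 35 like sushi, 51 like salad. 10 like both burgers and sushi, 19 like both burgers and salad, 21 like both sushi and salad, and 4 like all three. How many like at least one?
|A∪B∪C| = 57+35+51-10-19-21+4 = 97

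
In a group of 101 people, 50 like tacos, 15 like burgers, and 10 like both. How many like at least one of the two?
|A∪B| = |A| + |B| - |A∩B| = 50 + 15 - 10 = 55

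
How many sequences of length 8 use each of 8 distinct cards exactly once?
8! = 40320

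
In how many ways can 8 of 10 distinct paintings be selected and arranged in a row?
P(10,8) = 10!/(10-8)! = 1814400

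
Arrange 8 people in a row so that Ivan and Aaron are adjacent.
Treat as block: (8-1)! × 2! = 5040 × 2 = 10080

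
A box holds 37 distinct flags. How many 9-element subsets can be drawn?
C(37,9) = 37!/(9!×28!) = 124403620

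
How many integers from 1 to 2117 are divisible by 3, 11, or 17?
⌊2117/3⌋+⌊2117/11⌋+⌊2117/17⌋ - ⌊2117/33⌋-⌊2117/51⌋-⌊2117/187⌋ + ⌊2117/561⌋ = 705+192+124 - 64-41-11 + 3 = 908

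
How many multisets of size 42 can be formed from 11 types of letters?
C(42+11-1, 11-1) = C(52, 10) = 15820024220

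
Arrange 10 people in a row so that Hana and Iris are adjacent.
Treat as block: (10-1)! × 2! = 362880 × 2 = 725760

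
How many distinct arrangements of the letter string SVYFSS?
6! / (1! × 1! × 1! × 3!) = 120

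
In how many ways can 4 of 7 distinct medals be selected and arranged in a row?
P(7,4) = 7!/(7-4)! = 840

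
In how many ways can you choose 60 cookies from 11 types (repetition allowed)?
C(60+11-1, 11-1) = C(70, 10) = 396704524216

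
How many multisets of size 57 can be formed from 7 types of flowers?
C(57+7-1, 7-1) = C(63, 6) = 67945521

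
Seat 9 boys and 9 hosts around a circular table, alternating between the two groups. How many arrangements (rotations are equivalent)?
Fix one of the boys: (9-1)! ways for the remaining boys, × 9! ways for the hosts = 40320 × 362880 = 14631321600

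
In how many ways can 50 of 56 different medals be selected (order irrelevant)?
C(56,50) = 56!/(50!×6!) = 32468436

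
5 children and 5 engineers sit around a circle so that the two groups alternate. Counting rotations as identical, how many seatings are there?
Fix one of the children: (5-1)! ways for the remaining children, × 5! ways for the engineers = 24 × 120 = 2880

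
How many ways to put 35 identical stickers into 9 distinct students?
C(35+9-1, 9-1) = C(43, 8) = 145008513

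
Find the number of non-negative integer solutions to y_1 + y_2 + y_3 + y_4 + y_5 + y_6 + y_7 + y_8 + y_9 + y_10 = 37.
C(37+10-1, 10-1) = C(46, 9) = 1101716330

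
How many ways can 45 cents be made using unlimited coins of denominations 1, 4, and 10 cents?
Coefficient of x^45 in 1/(1-x^1) · 1/(1-x^4) · 1/(1-x^10). Case on j = number of 10-cent coins (j = 0..4); remainder r = 45 - 10j is made from {1,4} in ⌊r/4⌋+1 ways. r = 45, 35, 25, 15, 5 → 12 + 9 + 7 + 4 + 2 = 34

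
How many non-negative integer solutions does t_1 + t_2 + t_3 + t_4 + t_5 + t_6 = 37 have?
C(37+6-1, 6-1) = C(42, 5) = 850668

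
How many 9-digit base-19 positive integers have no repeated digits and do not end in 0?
Last digit: 18 nonzero choices. First digit: 17 (nonzero, ≠last). Middle 7: P(17,7) = 98017920. Total = 29993483520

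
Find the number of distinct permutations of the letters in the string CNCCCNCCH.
9! / (1! × 6! × 2!) = 252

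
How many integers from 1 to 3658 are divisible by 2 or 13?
⌊3658/2⌋ + ⌊3658/13⌋ - ⌊3658/26⌋ = 1829 + 281 - 140 = 1970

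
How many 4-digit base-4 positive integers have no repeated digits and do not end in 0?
Last digit: 3 nonzero choices. First digit: 2 (nonzero, ≠last). Middle 2: P(2,2) = 2. Total = 12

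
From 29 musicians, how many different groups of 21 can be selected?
C(29,21) = 29!/(21!×8!) = 4292145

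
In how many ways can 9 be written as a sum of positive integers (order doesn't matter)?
Pentagonal recurrence p(n) = p(n-1) + p(n-2) - p(n-5) - p(n-7) + p(n-12) + p(n-15) - ... gives p(0..8) = 1, 1, 2, 3, 5, 7, 11, 15, 22. p(9) = p(8) + p(7) - p(4) - p(2) = 22 + 15 - 5 - 2 = 30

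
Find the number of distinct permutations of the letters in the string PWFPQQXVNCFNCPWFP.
17! / (2! × 1! × 4! × 1! × 2! × 3! × 2! × 2!) = 154378224000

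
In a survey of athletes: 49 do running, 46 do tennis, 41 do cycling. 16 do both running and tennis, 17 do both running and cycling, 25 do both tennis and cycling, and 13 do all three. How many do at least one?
|A∪B∪C| = 49+46+41-16-17-25+13 = 91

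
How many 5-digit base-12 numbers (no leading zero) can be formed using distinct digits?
First digit: 11 choices (nonzero). Then descending: 11 × 11 × 10 × 9 × 8 = 87120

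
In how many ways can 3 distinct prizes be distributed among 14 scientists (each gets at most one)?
P(14,3) = 14!/(14-3)! = 2184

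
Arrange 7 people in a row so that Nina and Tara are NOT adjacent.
Total - adjacent = 7! - (7-1)!×2 = 5040 - 1440 = 3600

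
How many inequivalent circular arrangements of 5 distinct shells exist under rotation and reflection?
(5-1)!/2 = 24/2 = 12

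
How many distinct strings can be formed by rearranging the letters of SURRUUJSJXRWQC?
14! / (1! × 1! × 1! × 1! × 2! × 3! × 3! × 2!) = 605404800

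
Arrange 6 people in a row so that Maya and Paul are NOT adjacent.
Total - adjacent = 6! - (6-1)!×2 = 720 - 240 = 480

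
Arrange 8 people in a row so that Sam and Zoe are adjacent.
Treat as block: (8-1)! × 2! = 5040 × 2 = 10080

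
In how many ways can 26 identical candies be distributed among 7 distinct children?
C(26+7-1, 7-1) = C(32, 6) = 906192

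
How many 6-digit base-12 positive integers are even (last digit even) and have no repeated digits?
Last∈{0,2,4,6,8,10}. Last=0: 55440. Last nonzero: 5×10×P(10,4) = 252000. Total = 307440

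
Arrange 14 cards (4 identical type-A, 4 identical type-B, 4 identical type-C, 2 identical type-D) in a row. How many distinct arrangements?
14! / (4! × 4! × 4! × 2!) = 3153150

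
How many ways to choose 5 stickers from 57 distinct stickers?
C(57,5) = 57!/(5!×52!) = 4187106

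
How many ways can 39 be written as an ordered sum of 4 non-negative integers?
C(39+4-1, 4-1) = C(42, 3) = 11480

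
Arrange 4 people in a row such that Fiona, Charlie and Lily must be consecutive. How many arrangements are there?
Treat the 3 as one block: (4-3+1)! × 3! = 2 × 6 = 12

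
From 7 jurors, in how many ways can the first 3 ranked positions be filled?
P(7,3) = 7!/(7-3)! = 210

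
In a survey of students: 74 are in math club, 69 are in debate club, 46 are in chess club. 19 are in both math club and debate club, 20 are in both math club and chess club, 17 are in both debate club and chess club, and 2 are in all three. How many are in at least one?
|A∪B∪C| = 74+69+46-19-20-17+2 = 135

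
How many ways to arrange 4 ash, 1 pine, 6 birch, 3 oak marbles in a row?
14! / (4! × 1! × 6! × 3!) = 840840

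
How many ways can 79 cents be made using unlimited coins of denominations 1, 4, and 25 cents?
Coefficient of x^79 in 1/(1-x^1) · 1/(1-x^4) · 1/(1-x^25). Case on j = number of 25-cent coins (j = 0..3); remainder r = 79 - 25j is made from {1,4} in ⌊r/4⌋+1 ways. r = 79, 54, 29, 4 → 20 + 14 + 8 + 2 = 44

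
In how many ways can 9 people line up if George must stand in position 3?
Fix one position: (9-1)! = 40320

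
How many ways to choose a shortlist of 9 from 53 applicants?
C(53,9) = 53!/(9!×44!) = 4431613550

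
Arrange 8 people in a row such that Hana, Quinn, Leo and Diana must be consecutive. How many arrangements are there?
Treat the 4 as one block: (8-4+1)! × 4! = 120 × 24 = 2880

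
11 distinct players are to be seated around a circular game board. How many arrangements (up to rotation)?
Circular: fix one position, arrange the rest. (11-1)! = 3628800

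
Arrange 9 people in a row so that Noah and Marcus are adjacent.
Treat as block: (9-1)! × 2! = 40320 × 2 = 80640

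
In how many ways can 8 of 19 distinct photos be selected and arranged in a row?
P(19,8) = 19!/(19-8)! = 3047466240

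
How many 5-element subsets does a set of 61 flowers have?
C(61,5) = 61!/(5!×56!) = 5949147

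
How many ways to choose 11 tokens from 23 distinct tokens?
C(23,11) = 23!/(11!×12!) = 1352078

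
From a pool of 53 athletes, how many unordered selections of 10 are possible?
C(53,10) = 53!/(10!×43!) = 19499099620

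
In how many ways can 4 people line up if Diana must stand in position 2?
Fix one position: (4-1)! = 6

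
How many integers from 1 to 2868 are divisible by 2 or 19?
⌊2868/2⌋ + ⌊2868/19⌋ - ⌊2868/38⌋ = 1434 + 150 - 75 = 1509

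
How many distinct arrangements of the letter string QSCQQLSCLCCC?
12! / (2! × 3! × 5! × 2!) = 166320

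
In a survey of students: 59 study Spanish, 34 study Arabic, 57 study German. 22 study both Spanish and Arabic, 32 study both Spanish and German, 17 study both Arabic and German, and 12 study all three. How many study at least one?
|A∪B∪C| = 59+34+57-22-32-17+12 = 91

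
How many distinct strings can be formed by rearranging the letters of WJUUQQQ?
7! / (1! × 3! × 1! × 2!) = 420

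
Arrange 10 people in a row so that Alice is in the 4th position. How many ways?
Fix one position: (10-1)! = 362880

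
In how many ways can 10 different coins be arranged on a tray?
10! = 3628800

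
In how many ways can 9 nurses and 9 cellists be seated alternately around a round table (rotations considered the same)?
Fix one of the nurses: (9-1)! ways for the remaining nurses, × 9! ways for the cellists = 40320 × 362880 = 14631321600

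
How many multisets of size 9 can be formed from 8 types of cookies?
C(9+8-1, 8-1) = C(16, 7) = 11440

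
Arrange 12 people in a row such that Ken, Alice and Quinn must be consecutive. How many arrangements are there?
Treat the 3 as one block: (12-3+1)! × 3! = 3628800 × 6 = 21772800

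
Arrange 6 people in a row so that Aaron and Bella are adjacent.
Treat as block: (6-1)! × 2! = 120 × 2 = 240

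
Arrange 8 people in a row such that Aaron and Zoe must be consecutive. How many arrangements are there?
Treat the 2 as one block: (8-2+1)! × 2! = 5040 × 2 = 10080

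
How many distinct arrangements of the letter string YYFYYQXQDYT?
11! / (5! × 1! × 1! × 1! × 2! × 1!) = 166320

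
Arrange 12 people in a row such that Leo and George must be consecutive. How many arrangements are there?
Treat the 2 as one block: (12-2+1)! × 2! = 39916800 × 2 = 79833600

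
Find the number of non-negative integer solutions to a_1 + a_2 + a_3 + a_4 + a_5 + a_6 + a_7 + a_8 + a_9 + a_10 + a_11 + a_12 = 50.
C(50+12-1, 12-1) = C(61, 11) = 418094152866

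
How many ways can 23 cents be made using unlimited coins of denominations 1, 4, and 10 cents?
Coefficient of x^23 in 1/(1-x^1) · 1/(1-x^4) · 1/(1-x^10). Case on j = number of 10-cent coins (j = 0..2); remainder r = 23 - 10j is made from {1,4} in ⌊r/4⌋+1 ways. r = 23, 13, 3 → 6 + 4 + 1 = 11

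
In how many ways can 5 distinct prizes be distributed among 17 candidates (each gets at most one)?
P(17,5) = 17!/(17-5)! = 742560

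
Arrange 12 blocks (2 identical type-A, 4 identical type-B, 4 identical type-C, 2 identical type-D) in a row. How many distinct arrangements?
12! / (2! × 4! × 4! × 2!) = 207900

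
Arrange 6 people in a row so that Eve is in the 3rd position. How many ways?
Fix one position: (6-1)! = 120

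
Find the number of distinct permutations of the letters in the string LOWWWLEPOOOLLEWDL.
17! / (4! × 4! × 5! × 2! × 1! × 1!) = 2572970400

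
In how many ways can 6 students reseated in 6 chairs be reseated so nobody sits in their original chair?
!6 = Σ_{j=0}^{6} (-1)^j·6!/j! = 720 - 720 + 360 - 120 + 30 - 6 + 1 = 265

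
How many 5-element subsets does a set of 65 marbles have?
C(65,5) = 65!/(5!×60!) = 8259888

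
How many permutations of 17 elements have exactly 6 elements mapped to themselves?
Choose the 6 fixed points C(17,6) = 12376, derange the rest: !11 = Σ_{j=0}^{11} (-1)^j·11!/j! = 39916800 - 39916800 + 19958400 - 6652800 + 1663200 - 332640 + 55440 - 7920 + 990 - 110 + 11 - 1 = 14684570. Product = 12376 × 14684570 = 181736238320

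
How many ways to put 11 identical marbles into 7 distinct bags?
C(11+7-1, 7-1) = C(17, 6) = 12376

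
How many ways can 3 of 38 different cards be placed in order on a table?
P(38,3) = 38!/(38-3)! = 50616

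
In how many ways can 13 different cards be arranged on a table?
13! = 6227020800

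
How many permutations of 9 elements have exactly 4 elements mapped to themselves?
Choose the 4 fixed points C(9,4) = 126, derange the rest: !5 = Σ_{j=0}^{5} (-1)^j·5!/j! = 120 - 120 + 60 - 20 + 5 - 1 = 44. Product = 126 × 44 = 5544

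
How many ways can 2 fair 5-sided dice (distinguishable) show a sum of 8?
Coefficient of x^8 in (x + x² + ... + x^5)^2. By inclusion-exclusion on dice exceeding 5: Σ_j (-1)^j C(2,j)·C(8-1-5j, 1) = C(2,0)·C(7,1) - C(2,1)·C(2,1) = 1·7 - 2·2 = 3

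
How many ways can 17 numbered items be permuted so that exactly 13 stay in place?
Choose the 13 fixed points C(17,13) = 2380, derange the rest: !4 = Σ_{j=0}^{4} (-1)^j·4!/j! = 24 - 24 + 12 - 4 + 1 = 9. Product = 2380 × 9 = 21420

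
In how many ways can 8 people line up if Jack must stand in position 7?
Fix one position: (8-1)! = 5040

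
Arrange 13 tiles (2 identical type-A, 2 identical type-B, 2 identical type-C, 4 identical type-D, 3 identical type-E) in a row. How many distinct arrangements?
13! / (2! × 2! × 2! × 4! × 3!) = 5405400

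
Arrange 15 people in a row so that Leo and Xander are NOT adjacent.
Total - adjacent = 15! - (15-1)!×2 = 1307674368000 - 174356582400 = 1133317785600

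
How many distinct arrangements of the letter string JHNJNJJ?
7! / (1! × 2! × 4!) = 105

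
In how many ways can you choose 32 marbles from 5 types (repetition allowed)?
C(32+5-1, 5-1) = C(36, 4) = 58905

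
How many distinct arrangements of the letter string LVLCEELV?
8! / (2! × 3! × 2! × 1!) = 1680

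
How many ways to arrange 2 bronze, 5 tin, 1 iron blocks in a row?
8! / (2! × 5! × 1!) = 168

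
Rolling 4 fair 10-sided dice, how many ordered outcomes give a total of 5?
Coefficient of x^5 in (x + x² + ... + x^10)^4. By inclusion-exclusion on dice exceeding 10: Σ_j (-1)^j C(4,j)·C(5-1-10j, 3) = C(4,0)·C(4,3) = 1·4 = 4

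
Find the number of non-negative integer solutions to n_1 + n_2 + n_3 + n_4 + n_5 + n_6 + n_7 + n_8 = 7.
C(7+8-1, 8-1) = C(14, 7) = 3432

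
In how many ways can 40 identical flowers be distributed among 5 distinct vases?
C(40+5-1, 5-1) = C(44, 4) = 135751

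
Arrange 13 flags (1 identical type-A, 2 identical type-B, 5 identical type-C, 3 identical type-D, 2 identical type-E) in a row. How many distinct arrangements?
13! / (1! × 2! × 5! × 3! × 2!) = 2162160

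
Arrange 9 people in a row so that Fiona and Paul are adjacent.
Treat as block: (9-1)! × 2! = 40320 × 2 = 80640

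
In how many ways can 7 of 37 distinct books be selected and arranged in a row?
P(37,7) = 37!/(37-7)! = 51889178880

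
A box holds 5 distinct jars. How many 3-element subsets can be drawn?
C(5,3) = 5!/(3!×2!) = 10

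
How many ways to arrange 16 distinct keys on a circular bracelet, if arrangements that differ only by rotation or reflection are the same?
(16-1)!/2 = 1307674368000/2 = 653837184000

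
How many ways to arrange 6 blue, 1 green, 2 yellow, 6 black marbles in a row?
15! / (6! × 1! × 2! × 6!) = 1261260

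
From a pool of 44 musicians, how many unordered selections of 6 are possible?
C(44,6) = 44!/(6!×38!) = 7059052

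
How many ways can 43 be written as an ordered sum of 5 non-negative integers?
C(43+5-1, 5-1) = C(47, 4) = 178365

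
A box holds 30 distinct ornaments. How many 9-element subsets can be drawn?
C(30,9) = 30!/(9!×21!) = 14307150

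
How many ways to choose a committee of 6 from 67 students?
C(67,6) = 67!/(6!×61!) = 99795696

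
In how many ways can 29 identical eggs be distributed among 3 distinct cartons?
C(29+3-1, 3-1) = C(31, 2) = 465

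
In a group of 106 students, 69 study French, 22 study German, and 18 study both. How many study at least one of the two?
|A∪B| = |A| + |B| - |A∩B| = 69 + 22 - 18 = 73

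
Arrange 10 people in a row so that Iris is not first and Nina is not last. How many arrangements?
By inclusion-exclusion: 10! - 2×(10-1)! + (10-2)! = 3628800 - 725760 + 40320 = 2943360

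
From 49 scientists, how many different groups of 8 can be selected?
C(49,8) = 49!/(8!×41!) = 450978066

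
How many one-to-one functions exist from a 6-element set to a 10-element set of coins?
P(10,6) = 10!/(10-6)! = 151200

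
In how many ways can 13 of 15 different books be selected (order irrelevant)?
C(15,13) = 15!/(13!×2!) = 105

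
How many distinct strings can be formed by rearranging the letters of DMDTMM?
6! / (2! × 3! × 1!) = 60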